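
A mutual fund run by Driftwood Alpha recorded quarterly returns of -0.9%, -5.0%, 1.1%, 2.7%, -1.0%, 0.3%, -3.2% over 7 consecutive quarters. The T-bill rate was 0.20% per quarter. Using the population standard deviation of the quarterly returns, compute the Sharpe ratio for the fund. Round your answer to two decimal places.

-0.44

Mean return r̄ = -6.00 / 7 = -0.8571%
Population std dev = √[40.4971 / 7] = 2.4053%
Sharpe = (r̄ − rf) / σ = (-0.8571 − 0.2) / 2.4053 = -1.0571 / 2.4053 = -0.4395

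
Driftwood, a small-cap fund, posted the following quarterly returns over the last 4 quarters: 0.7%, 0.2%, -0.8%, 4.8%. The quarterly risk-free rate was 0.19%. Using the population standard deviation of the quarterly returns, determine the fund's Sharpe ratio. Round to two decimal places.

0.49

r̄ = (0.7 + 0.2 − 0.8 + 4.8) / 4 = 1.2250%
Σ(r − r̄)² = (0.7 − 1.2250)² + (0.2 − 1.2250)² + (-0.8 − 1.2250)² + … = 18.2075
σ = √[18.2075 / 4] = 2.1335%
Sharpe = (r̄ − rf) / σ = (1.2250 − 0.19) / 2.1335 = 1.0350 / 2.1335 = 0.4851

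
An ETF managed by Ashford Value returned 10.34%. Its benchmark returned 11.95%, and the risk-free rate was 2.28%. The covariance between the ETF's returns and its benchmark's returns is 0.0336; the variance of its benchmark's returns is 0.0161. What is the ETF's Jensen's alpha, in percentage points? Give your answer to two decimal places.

-12.12

β = Cov / Var = 0.0336 / 0.0161 = 2.0870
E[R] = Rf + β(Rm − Rf) = 2.28% + 2.0870 × (11.95% − 2.28%) = 22.4613%
α = Rp − E[R] = 10.34% − 22.4613% = -12.1213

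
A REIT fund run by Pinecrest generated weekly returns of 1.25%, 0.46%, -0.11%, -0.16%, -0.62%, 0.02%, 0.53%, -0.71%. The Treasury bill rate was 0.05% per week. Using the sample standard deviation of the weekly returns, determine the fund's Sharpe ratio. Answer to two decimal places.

0.05

r̄ = (1.25 + 0.46 − 0.11 − 0.16 − 0.62 + 0.02 + 0.53 − 0.71) / 8 = 0.660 / 8 = 0.0825%
Sample std dev = √[2.9272 / 7] = 0.6467%
Sharpe = (r̄ − rf) / σ = (0.0825 − 0.05) / 0.6467 = 0.0325 / 0.6467 = 0.0503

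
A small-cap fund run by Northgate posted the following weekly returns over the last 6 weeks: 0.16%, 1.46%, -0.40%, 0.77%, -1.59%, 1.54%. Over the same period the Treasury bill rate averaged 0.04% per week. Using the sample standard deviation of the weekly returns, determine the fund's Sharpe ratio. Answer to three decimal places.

0.236

Mean return r̄ = 1.940 / 6 = 0.3233%
Σ(r − r̄)² = (0.16 − 0.3233)² + (1.46 − 0.3233)² + (-0.4 − 0.3233)² + … = 7.1825
σ = √[7.1825 / 5] = 1.1985%
Sharpe = (r̄ − rf) / σ = (0.3233 − 0.04) / 1.1985 = 0.2833 / 1.1985 = 0.2364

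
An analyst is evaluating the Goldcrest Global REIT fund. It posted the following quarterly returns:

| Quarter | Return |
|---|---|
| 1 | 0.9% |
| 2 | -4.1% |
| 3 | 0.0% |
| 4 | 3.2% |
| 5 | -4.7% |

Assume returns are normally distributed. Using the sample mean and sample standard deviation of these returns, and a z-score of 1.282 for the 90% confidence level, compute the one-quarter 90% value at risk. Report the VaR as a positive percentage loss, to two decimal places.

5.27

r̄ = (0.9 − 4.1 + 0 + 3.2 − 4.7) / 5 = -0.9400%
Sample σ = √[Σ(r − r̄)² / 4] = √[45.5320 / 4] = √11.3830 = 3.3739%
VaR = −(r̄ − z·σ) = −(-0.9400 − 1.282 × 3.3739) = −(-5.2653) = 5.2653%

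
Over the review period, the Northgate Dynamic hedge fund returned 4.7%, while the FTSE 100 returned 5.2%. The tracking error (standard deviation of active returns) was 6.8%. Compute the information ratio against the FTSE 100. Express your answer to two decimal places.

IR = (Rp − Rb) / TE = (4.7% − 5.2%) / 6.8% = -0.50% / 6.8% = -0.0735

-0.07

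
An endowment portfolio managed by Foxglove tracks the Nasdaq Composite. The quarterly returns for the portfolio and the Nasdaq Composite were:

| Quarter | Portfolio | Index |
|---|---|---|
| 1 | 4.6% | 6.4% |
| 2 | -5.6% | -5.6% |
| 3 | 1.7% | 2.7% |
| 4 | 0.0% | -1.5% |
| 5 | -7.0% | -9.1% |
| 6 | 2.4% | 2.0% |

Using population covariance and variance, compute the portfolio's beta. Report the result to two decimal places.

0.79

r̄p = -0.6500%,  r̄m = -0.8500%
Cov = Σ(rp − r̄p)(rm − r̄m) / 6 = 21.7625
Var(rm) = Σ(rm − r̄m)² / 6 = 27.3892
β = Cov / Var = 21.7625 / 27.3892 = 0.7946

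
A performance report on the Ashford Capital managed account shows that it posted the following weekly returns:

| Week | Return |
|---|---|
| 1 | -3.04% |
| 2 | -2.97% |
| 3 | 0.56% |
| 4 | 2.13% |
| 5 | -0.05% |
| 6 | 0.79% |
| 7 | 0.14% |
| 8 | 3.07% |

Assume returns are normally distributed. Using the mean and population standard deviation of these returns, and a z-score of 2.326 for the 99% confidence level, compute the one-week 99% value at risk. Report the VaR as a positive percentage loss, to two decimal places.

μ = (-3.04 − 2.97 + 0.56 + 2.13 − 0.05 + 0.79 + 0.14 + 3.07) / 8 = 0.0788%
Σ(r − μ)² = 32.9345; population σ = √(32.9345/8) = 2.0290%
VaR = −(μ − z·σ) = −(0.0788 − 2.326 × 2.0290) = −(-4.6407) = 4.6407%

4.64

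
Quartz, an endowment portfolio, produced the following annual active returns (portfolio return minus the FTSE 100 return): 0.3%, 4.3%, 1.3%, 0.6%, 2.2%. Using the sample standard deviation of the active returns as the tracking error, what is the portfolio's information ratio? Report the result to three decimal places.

1.083

μ = (0.3 + 4.3 + 1.3 + 0.6 + 2.2) / 5 = 8.70 / 5 = 1.7400%
Sample std dev = √[10.3320 / 4] = 1.6072%
IR = μ / tracking error = 1.7400 / 1.6072 = 1.0826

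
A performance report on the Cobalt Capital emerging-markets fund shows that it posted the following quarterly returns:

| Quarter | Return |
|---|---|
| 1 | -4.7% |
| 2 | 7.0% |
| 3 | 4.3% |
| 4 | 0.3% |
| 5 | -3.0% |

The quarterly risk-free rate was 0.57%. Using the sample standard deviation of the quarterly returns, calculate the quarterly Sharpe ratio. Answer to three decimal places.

Mean return r̄ = 3.90 / 5 = 0.7800%
Σ(r − r̄)² = (-4.7 − 0.7800)² + (7 − 0.7800)² + … = 95.6280
sample σ = √(95.6280 / 4) = √23.9070 = 4.8895%
Sharpe = (r̄ − rf) / σ = (0.7800 − 0.57) / 4.8895 = 0.2100 / 4.8895 = 0.0429

0.043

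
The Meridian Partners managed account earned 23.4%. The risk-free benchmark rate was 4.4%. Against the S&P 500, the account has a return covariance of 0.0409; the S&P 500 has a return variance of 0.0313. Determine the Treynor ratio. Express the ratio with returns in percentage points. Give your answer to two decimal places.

β = Cov / Var = 0.0409 / 0.0313 = 1.3067
Treynor = (Rp − Rf) / β = (23.4% − 4.4%) / 1.3067 = 19.00 / 1.3067 = 14.5404

14.54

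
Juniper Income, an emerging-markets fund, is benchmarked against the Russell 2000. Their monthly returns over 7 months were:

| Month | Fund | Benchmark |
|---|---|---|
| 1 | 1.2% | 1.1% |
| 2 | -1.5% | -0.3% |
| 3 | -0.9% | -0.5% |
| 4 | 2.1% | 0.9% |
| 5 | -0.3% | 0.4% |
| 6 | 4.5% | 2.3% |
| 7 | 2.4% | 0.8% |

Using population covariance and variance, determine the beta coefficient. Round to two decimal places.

2.12

r̄p = 1.0714%,  r̄m = 0.6714%
Cov = Σ(rp − r̄p)(rm − r̄m) / 7 = 1.6035
Var(rm) = Σ(rm − r̄m)² / 7 = 0.7563
β = Cov / Var = 1.6035 / 0.7563 = 2.1202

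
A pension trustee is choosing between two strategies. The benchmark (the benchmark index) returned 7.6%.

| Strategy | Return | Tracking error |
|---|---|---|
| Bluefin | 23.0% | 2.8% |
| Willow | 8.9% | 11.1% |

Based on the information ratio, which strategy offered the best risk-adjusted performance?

Bluefin: IR = (23.0% − 7.6%) / 2.8% = 5.500
Willow: IR = (8.9% − 7.6%) / 11.1% = 0.117
Highest: Bluefin (5.500).

Bluefin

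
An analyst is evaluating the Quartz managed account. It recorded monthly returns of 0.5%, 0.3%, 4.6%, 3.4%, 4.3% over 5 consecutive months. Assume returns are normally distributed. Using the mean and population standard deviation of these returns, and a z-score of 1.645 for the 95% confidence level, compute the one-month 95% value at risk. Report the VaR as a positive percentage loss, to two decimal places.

0.43

Mean return μ = 13.10 / 5 = 2.6200%
Population std dev = √[17.2280 / 5] = 1.8562%
VaR = −(μ − z·σ) = −(2.6200 − 1.645 × 1.8562) = −(-0.4334) = 0.4334%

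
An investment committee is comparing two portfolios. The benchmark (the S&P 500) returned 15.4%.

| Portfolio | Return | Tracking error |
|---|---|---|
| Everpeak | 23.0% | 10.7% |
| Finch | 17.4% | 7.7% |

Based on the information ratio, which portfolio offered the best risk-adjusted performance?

Everpeak

Everpeak: IR = (23.0% − 15.4%) / 10.7% = 0.710
Finch: IR = (17.4% − 15.4%) / 7.7% = 0.260
Highest: Everpeak (0.710).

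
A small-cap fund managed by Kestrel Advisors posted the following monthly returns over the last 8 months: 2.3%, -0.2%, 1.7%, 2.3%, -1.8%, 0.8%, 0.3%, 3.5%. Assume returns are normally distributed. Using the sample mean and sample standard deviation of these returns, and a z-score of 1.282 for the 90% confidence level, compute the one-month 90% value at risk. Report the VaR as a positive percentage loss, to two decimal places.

1.05

Mean return r̄ = 8.90 / 8 = 1.1125%
Sample std dev = √[19.8288 / 7] = 1.6831%
VaR = −(r̄ − z·σ) = −(1.1125 − 1.282 × 1.6831) = −(-1.0452) = 1.0452%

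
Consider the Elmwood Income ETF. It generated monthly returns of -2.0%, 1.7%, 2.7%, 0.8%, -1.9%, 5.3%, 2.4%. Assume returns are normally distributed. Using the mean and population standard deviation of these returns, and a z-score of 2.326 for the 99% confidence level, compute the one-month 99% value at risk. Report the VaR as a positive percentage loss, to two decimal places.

4.32

r̄ = (-2 + 1.7 + 2.7 + 0.8 − 1.9 + 5.3 + 2.4) / 7 = 9.00 / 7 = 1.2857%
Population σ = √[Σ(r − r̄)² / 7] = √[40.7086 / 7] = √5.8155 = 2.4115%
VaR = −(r̄ − z·σ) = −(1.2857 − 2.326 × 2.4115) = −(-4.3234) = 4.3234%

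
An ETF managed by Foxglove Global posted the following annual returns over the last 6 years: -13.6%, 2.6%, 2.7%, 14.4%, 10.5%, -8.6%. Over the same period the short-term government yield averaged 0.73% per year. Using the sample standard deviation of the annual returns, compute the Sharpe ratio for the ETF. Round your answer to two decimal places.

0.06

r̄ = (-13.6 + 2.6 + 2.7 + 14.4 + 10.5 − 8.6) / 6 = 1.3333%
Σ(r − r̄)² = (-13.6 − 1.3333)² + (2.6 − 1.3333)² + … = 579.9133
σ = √[579.9133 / 5] = 10.7695%
Sharpe = (r̄ − rf) / σ = (1.3333 − 0.73) / 10.7695 = 0.6033 / 10.7695 = 0.0560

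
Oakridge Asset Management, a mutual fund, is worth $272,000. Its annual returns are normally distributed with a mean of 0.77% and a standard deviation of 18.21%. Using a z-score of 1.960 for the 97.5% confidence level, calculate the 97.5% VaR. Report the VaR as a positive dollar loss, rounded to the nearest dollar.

Return at the 97.5% tail: μ − z·σ = 0.77% − 1.960 × 18.21% = 0.77 − 35.6916 = -34.9216%
VaR = −(-34.9216%) × $272,000 = 34.9216% × $272,000 = $94,987

$94,987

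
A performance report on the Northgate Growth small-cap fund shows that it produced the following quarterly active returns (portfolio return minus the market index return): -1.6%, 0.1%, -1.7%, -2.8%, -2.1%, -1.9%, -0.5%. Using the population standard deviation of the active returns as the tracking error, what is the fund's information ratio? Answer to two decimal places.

-1.65

Mean return r̄ = -10.50 / 7 = -1.5000%
Σ(r − r̄)² = (-1.6 − (-1.5000))² + (0.1 − (-1.5000))² + … = 5.8200
σ = √[5.8200 / 7] = 0.9118%
IR = r̄ / tracking error = -1.5000 / 0.9118 = -1.6451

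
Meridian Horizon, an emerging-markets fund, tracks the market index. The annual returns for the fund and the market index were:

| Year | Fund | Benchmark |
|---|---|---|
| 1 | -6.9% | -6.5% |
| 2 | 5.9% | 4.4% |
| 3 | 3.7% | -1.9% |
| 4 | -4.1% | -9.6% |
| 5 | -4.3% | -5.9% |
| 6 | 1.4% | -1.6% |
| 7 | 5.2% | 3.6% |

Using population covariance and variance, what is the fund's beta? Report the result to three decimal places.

0.898

r̄p = 0.1286%,  r̄m = -2.5000%
Cov = Σ(rp − r̄p)(rm − r̄m) / 7 = 21.0343
Var(rm) = Σ(rm − r̄m)² / 7 = 23.4229
β = Cov / Var = 21.0343 / 23.4229 = 0.8980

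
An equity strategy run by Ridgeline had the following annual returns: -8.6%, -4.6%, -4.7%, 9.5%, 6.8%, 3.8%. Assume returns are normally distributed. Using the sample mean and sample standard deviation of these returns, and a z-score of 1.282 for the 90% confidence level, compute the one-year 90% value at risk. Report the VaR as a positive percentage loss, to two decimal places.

9.01

μ = (-8.6 − 4.6 − 4.7 + 9.5 + 6.8 + 3.8) / 6 = 2.20 / 6 = 0.3667%
Σ(r − μ)² = (-8.6 − 0.3667)² + (-4.6 − 0.3667)² + (-4.7 − 0.3667)² + … = 267.3333
σ = √[267.3333 / 5] = 7.3121%
VaR = −(μ − z·σ) = −(0.3667 − 1.282 × 7.3121) = −(-9.0074) = 9.0074%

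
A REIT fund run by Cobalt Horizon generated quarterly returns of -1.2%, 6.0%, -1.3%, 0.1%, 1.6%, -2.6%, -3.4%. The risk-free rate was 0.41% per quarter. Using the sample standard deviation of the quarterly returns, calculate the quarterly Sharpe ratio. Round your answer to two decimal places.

-0.17

r̄ = (-1.2 + 6 − 1.3 + 0.1 + 1.6 − 2.6 − 3.4) / 7 = -0.80 / 7 = -0.1143%
Sample σ = √[Σ(r − r̄)² / 6] = √[59.9286 / 6] = √9.9881 = 3.1604%
Sharpe = (r̄ − rf) / σ = (-0.1143 − 0.41) / 3.1604 = -0.5243 / 3.1604 = -0.1659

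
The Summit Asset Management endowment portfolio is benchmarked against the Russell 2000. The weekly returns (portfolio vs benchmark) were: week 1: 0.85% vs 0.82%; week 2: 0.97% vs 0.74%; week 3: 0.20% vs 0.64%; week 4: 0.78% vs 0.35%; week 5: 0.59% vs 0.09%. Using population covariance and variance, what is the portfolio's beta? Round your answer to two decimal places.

r̄p = 0.6780%,  r̄m = 0.5280%
Cov = Σ(rp − r̄p)(rm − r̄m) / 5 = 0.0158
Var(rm) = Σ(rm − r̄m)² / 5 = 0.0733
β = Cov / Var = 0.0158 / 0.0733 = 0.2156

0.22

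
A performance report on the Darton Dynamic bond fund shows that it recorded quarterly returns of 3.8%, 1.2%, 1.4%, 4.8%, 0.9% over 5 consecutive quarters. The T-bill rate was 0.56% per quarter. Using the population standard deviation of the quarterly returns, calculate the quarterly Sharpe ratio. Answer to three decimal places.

1.181

μ = (3.8 + 1.2 + 1.4 + 4.8 + 0.9) / 5 = 2.4200%
Σ(r − μ)² = (3.8 − 2.4200)² + (1.2 − 2.4200)² + … = 12.4080
σ = √[12.4080 / 5] = 1.5753%
Sharpe = (μ − rf) / σ = (2.4200 − 0.56) / 1.5753 = 1.8600 / 1.5753 = 1.1807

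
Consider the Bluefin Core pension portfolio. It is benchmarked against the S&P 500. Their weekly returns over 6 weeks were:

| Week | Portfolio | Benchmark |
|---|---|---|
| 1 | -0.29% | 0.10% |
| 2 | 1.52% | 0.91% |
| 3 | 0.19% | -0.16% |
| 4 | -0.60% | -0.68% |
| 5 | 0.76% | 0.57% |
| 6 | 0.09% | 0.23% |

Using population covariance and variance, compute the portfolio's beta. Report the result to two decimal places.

1.24

r̄p = 0.2783%,  r̄m = 0.1617%
Cov = Σ(rp − r̄p)(rm − r̄m) / 6 = 0.3193
Var(rm) = Σ(rm − r̄m)² / 6 = 0.2578
β = Cov / Var = 0.3193 / 0.2578 = 1.2386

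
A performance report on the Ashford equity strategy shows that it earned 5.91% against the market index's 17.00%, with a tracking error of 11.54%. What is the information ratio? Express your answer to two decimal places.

-0.96

IR = (Rp − Rb) / TE = (5.91% − 17.00%) / 11.54% = -11.09% / 11.54% = -0.9610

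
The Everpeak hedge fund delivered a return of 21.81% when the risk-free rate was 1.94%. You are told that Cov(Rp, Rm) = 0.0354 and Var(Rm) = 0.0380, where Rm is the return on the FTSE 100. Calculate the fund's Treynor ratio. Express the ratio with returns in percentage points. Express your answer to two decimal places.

21.33

β = Cov / Var = 0.0354 / 0.0380 = 0.9316
Treynor = (Rp − Rf) / β = (21.81% − 1.94%) / 0.9316 = 19.87 / 0.9316 = 21.3289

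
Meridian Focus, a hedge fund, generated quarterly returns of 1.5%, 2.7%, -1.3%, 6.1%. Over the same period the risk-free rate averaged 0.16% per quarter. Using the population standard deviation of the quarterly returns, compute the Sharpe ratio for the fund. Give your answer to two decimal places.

0.79

μ = (1.5 + 2.7 − 1.3 + 6.1) / 4 = 2.2500%
Population std dev = √[28.1900 / 4] = 2.6547%
Sharpe = (μ − rf) / σ = (2.2500 − 0.16) / 2.6547 = 2.0900 / 2.6547 = 0.7873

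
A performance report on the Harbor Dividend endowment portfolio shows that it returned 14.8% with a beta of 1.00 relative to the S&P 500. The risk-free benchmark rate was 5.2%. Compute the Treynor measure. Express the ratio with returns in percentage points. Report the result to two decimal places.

Treynor = (Rp − Rf) / β = (14.8% − 5.2%) / 1.00 = 9.60 / 1.00 = 9.6000

9.60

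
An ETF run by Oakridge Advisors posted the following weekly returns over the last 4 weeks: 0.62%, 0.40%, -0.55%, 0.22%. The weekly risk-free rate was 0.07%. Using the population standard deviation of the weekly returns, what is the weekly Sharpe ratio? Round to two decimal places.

0.23

r̄ = (0.62 + 0.4 − 0.55 + 0.22) / 4 = 0.690 / 4 = 0.1725%
Population std dev = √[0.7763 / 4] = 0.4405%
Sharpe = (r̄ − rf) / σ = (0.1725 − 0.07) / 0.4405 = 0.1025 / 0.4405 = 0.2327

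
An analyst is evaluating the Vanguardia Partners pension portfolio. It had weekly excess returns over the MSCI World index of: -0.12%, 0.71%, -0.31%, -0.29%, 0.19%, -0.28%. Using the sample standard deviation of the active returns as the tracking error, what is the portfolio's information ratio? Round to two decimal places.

-0.04

r̄ = (-0.12 + 0.71 − 0.31 − 0.29 + 0.19 − 0.28) / 6 = -0.100 / 6 = -0.0167%
Σ(r − r̄)² = (-0.12 − (-0.0167))² + (0.71 − (-0.0167))² + … = 0.8115
sample σ = √(0.8115 / 5) = √0.1623 = 0.4029%
IR = r̄ / tracking error = -0.0167 / 0.4029 = -0.0414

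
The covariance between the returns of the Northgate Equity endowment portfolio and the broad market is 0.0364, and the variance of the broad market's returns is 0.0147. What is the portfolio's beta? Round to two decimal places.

2.48

β = Cov(Rp, Rm) / Var(Rm) = 0.0364 / 0.0147 = 2.4762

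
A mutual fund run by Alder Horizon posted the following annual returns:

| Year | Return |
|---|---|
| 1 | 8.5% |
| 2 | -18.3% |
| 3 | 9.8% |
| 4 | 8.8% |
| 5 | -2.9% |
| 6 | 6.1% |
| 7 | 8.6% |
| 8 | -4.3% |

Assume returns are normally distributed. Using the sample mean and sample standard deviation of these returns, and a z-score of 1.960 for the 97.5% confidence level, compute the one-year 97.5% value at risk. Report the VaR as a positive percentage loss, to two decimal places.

17.36

μ = (8.5 − 18.3 + 9.8 + 8.8 − 2.9 + 6.1 + 8.6 − 4.3) / 8 = 2.0375%
Σ(r − μ)² = (8.5 − 2.0375)² + (-18.3 − 2.0375)² + (9.8 − 2.0375)² + … = 685.4788
σ = √[685.4788 / 7] = 9.8957%
VaR = −(μ − z·σ) = −(2.0375 − 1.960 × 9.8957) = −(-17.3581) = 17.3581%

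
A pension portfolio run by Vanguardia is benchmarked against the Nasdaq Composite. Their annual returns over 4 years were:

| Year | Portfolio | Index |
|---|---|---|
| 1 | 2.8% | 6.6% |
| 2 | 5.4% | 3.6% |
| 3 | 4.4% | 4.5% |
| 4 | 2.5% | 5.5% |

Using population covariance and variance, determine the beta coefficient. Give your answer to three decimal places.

-0.955

r̄p = 3.7750%,  r̄m = 5.0500%
Cov = Σ(rp − r̄p)(rm − r̄m) / 4 = -1.1963
Var(rm) = Σ(rm − r̄m)² / 4 = 1.2525
β = Cov / Var = -1.1963 / 1.2525 = -0.9551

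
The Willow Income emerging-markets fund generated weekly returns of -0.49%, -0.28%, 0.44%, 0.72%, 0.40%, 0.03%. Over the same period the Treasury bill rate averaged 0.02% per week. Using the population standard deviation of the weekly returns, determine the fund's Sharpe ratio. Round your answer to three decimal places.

Mean return μ = 0.820 / 6 = 0.1367%
Σ(r − μ)² = 1.0793; population σ = √(1.0793/6) = 0.4241%
Sharpe = (μ − rf) / σ = (0.1367 − 0.02) / 0.4241 = 0.1167 / 0.4241 = 0.2752

0.275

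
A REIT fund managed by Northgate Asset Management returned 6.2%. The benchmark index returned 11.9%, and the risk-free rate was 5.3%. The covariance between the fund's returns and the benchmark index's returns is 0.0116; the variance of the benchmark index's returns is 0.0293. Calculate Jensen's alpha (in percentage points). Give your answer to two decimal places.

-1.71

β = Cov / Var = 0.0116 / 0.0293 = 0.3959
E[R] = Rf + β(Rm − Rf) = 5.3% + 0.3959 × (11.9% − 5.3%) = 7.9129%
α = Rp − E[R] = 6.2% − 7.9129% = -1.7129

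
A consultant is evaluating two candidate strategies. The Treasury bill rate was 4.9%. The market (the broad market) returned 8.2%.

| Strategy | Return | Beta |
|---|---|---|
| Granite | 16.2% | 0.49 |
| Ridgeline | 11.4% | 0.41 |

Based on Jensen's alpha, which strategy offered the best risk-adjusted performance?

Granite: α = 16.2% − [4.9% + 0.49 × (8.2% − 4.9%)] = 9.683
Ridgeline: α = 11.4% − [4.9% + 0.41 × (8.2% − 4.9%)] = 5.147
Highest: Granite (9.683).

Granite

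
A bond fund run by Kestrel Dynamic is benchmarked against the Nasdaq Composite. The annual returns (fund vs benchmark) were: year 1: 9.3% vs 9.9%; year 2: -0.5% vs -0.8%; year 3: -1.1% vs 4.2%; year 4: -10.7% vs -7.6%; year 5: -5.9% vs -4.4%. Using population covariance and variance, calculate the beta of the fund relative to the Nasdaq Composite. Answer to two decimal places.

r̄p = -1.7800%,  r̄m = 0.2600%
Cov = Σ(rp − r̄p)(rm − r̄m) / 5 = 39.4888
Var(rm) = Σ(rm − r̄m)² / 5 = 38.6144
β = Cov / Var = 39.4888 / 38.6144 = 1.0226

1.02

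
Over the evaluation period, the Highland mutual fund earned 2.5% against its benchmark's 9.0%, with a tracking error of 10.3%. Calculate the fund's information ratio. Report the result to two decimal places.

IR = (Rp − Rb) / TE = (2.5% − 9.0%) / 10.3% = -6.50% / 10.3% = -0.6311

-0.63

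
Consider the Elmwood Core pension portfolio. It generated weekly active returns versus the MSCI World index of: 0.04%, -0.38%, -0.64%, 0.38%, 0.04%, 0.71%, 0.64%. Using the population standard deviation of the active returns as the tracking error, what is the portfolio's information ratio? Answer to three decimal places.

0.242

Mean return r̄ = 0.790 / 7 = 0.1129%
Population std dev = √[1.5261 / 7] = 0.4669%
IR = r̄ / tracking error = 0.1129 / 0.4669 = 0.2418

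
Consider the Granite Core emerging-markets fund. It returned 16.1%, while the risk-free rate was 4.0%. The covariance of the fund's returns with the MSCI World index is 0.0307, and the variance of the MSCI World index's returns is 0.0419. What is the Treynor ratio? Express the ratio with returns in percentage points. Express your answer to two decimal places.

16.51

β = Cov / Var = 0.0307 / 0.0419 = 0.7327
Treynor = (Rp − Rf) / β = (16.1% − 4.0%) / 0.7327 = 12.10 / 0.7327 = 16.5143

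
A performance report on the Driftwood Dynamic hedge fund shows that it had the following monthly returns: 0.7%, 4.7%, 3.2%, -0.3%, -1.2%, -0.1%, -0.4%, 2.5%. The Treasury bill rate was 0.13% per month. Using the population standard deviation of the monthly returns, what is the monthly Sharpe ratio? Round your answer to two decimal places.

0.52

r̄ = (0.7 + 4.7 + 3.2 − 0.3 − 1.2 − 0.1 − 0.4 + 2.5) / 8 = 9.10 / 8 = 1.1375%
Σ(r − r̄)² = 30.4188; population σ = √(30.4188/8) = 1.9500%
Sharpe = (r̄ − rf) / σ = (1.1375 − 0.13) / 1.9500 = 1.0075 / 1.9500 = 0.5167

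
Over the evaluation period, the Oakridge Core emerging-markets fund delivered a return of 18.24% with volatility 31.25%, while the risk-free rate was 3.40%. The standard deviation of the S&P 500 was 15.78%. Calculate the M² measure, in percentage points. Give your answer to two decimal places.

10.89

Sharpe = (Rp − Rf) / σp = (18.24% − 3.40%) / 31.25% = 0.4749
M² = Rf + Sharpe × σm = 3.40% + 0.4749 × 15.78% = 10.8939%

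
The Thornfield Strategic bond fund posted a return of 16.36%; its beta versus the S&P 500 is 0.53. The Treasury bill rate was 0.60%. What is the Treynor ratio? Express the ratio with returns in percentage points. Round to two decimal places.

29.74

Treynor = (Rp − Rf) / β = (16.36% − 0.60%) / 0.53 = 15.76 / 0.53 = 29.7358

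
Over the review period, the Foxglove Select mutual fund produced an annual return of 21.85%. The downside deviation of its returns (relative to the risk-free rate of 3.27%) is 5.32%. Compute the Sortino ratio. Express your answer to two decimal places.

Sortino = (Rp − Rf) / σd = (21.85% − 3.27%) / 5.32% = 18.58% / 5.32% = 3.4925

3.49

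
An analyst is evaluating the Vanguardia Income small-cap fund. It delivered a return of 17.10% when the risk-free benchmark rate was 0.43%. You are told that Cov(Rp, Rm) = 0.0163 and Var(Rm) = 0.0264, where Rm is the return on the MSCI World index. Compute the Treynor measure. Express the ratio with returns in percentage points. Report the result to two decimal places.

β = Cov / Var = 0.0163 / 0.0264 = 0.6174
Treynor = (Rp − Rf) / β = (17.10% − 0.43%) / 0.6174 = 16.67 / 0.6174 = 27.0003

27.00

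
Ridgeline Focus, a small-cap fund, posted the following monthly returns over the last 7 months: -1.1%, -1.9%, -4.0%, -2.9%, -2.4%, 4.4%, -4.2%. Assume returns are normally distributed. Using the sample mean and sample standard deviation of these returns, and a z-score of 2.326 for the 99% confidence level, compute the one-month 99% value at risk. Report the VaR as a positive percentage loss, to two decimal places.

Mean return μ = -12.10 / 7 = -1.7286%
Σ(r − μ)² = (-1.1 − (-1.7286))² + (-1.9 − (-1.7286))² + (-4 − (-1.7286))² + … = 51.0743
sample σ = √(51.0743 / 6) = √8.5124 = 2.9176%
VaR = −(μ − z·σ) = −(-1.7286 − 2.326 × 2.9176) = −(-8.5149) = 8.5149%

8.51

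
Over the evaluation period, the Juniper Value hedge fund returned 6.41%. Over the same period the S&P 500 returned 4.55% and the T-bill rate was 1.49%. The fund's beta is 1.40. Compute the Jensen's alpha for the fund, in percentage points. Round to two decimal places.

0.64

CAPM expected return = Rf + β(Rm − Rf) = 1.49% + 1.40 × (4.55% − 1.49%) = 1.49 + 1.40 × 3.06 = 5.7740%
Jensen's α = Rp − E[R] = 6.41% − 5.7740% = 0.6360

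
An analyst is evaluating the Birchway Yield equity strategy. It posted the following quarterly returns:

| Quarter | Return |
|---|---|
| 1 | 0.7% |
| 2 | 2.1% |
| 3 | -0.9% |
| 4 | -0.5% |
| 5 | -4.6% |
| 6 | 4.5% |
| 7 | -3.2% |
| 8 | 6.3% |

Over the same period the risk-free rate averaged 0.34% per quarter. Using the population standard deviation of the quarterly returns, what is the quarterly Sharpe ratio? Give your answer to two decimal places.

Mean return r̄ = 4.40 / 8 = 0.5500%
Σ(r − r̄)² = 94.8800; population σ = √(94.8800/8) = 3.4438%
Sharpe = (r̄ − rf) / σ = (0.5500 − 0.34) / 3.4438 = 0.2100 / 3.4438 = 0.0610

0.06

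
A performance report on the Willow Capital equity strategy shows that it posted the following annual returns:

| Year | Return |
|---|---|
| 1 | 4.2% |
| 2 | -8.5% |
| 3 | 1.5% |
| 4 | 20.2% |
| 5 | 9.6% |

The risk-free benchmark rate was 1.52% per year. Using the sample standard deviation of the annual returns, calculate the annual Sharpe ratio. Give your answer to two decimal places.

0.37

μ = (4.2 − 8.5 + 1.5 + 20.2 + 9.6) / 5 = 5.4000%
Sample σ = √[Σ(r − μ)² / 4] = √[446.5400 / 4] = √111.6350 = 10.5657%
Sharpe = (μ − rf) / σ = (5.4000 − 1.52) / 10.5657 = 3.8800 / 10.5657 = 0.3672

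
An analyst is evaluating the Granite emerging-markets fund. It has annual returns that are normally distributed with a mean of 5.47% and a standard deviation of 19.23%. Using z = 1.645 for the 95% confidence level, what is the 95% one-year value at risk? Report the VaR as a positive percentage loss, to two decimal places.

VaR (as % loss) = −(μ − z·σ) = −(5.47% − 1.645 × 19.23%) = −(-26.16335%) = 26.16335%

26.16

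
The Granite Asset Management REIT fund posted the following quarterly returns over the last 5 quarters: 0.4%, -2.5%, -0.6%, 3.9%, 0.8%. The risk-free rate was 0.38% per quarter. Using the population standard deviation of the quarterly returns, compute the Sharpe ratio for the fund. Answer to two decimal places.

0.01

r̄ = (0.4 − 2.5 − 0.6 + 3.9 + 0.8) / 5 = 0.4000%
Population std dev = √[21.8200 / 5] = 2.0890%
Sharpe = (r̄ − rf) / σ = (0.4000 − 0.38) / 2.0890 = 0.0200 / 2.0890 = 0.0096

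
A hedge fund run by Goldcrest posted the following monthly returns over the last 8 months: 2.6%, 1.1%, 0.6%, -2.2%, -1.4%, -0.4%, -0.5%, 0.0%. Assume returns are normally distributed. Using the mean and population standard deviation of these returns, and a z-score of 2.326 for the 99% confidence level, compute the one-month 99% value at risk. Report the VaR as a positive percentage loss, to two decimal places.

Mean return μ = -0.20 / 8 = -0.0250%
Population σ = √[Σ(r − μ)² / 8] = √[15.5350 / 8] = √1.9419 = 1.3935%
VaR = −(μ − z·σ) = −(-0.0250 − 2.326 × 1.3935) = −(-3.2663) = 3.2663%

3.27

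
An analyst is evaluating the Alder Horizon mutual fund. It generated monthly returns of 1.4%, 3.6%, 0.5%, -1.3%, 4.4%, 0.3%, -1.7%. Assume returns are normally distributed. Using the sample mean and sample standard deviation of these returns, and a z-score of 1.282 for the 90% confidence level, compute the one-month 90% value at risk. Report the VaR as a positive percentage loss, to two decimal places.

r̄ = (1.4 + 3.6 + 0.5 − 1.3 + 4.4 + 0.3 − 1.7) / 7 = 1.0286%
Sample σ = √[Σ(r − r̄)² / 6] = √[31.7943 / 6] = √5.2991 = 2.3020%
VaR = −(r̄ − z·σ) = −(1.0286 − 1.282 × 2.3020) = −(-1.9226) = 1.9226%

1.92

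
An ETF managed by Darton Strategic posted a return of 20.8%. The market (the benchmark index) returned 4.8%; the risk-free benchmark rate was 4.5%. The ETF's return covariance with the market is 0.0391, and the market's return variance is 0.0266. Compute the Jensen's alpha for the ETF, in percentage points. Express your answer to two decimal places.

15.86

β = Cov / Var = 0.0391 / 0.0266 = 1.4699
E[R] = Rf + β(Rm − Rf) = 4.5% + 1.4699 × (4.8% − 4.5%) = 4.9410%
α = Rp − E[R] = 20.8% − 4.9410% = 15.8590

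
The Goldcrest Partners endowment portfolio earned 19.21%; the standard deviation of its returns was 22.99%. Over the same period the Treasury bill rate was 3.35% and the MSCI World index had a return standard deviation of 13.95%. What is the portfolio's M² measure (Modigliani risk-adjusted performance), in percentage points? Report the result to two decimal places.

Sharpe = (Rp − Rf) / σp = (19.21% − 3.35%) / 22.99% = 0.6899
M² = Rf + Sharpe × σm = 3.35% + 0.6899 × 13.95% = 12.9741%

12.97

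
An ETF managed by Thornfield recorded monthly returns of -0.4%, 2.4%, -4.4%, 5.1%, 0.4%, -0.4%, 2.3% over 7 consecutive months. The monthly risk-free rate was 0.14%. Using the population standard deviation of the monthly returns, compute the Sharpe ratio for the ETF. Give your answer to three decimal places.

0.208

r̄ = (-0.4 + 2.4 − 4.4 + 5.1 + 0.4 − 0.4 + 2.3) / 7 = 0.7143%
Population std dev = √[53.3286 / 7] = 2.7601%
Sharpe = (r̄ − rf) / σ = (0.7143 − 0.14) / 2.7601 = 0.5743 / 2.7601 = 0.2081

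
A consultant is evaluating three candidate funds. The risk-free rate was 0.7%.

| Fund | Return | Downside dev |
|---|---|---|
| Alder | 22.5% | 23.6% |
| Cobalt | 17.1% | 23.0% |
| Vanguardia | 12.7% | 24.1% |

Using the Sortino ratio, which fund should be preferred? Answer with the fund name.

Alder

Alder: Sortino ratio = (22.5% − 0.7%) / 23.6% = 0.924
Cobalt: Sortino ratio = (17.1% − 0.7%) / 23.0% = 0.713
Vanguardia: Sortino ratio = (12.7% − 0.7%) / 24.1% = 0.498
Highest: Alder (0.924).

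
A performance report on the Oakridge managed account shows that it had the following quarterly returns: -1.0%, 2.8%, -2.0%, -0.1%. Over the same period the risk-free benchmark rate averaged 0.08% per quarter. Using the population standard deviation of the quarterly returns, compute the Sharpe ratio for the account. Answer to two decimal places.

-0.09

μ = (-1 + 2.8 − 2 − 0.1) / 4 = -0.0750%
Population std dev = √[12.8275 / 4] = 1.7908%
Sharpe = (μ − rf) / σ = (-0.0750 − 0.08) / 1.7908 = -0.1550 / 1.7908 = -0.0866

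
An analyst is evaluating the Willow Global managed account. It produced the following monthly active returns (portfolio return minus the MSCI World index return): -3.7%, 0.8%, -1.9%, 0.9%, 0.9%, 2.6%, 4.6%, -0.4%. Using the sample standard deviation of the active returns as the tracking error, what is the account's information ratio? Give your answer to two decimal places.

μ = (-3.7 + 0.8 − 1.9 + 0.9 + 0.9 + 2.6 + 4.6 − 0.4) / 8 = 0.4750%
Sample σ = √[Σ(r − μ)² / 7] = √[45.8350 / 7] = √6.5479 = 2.5589%
IR = μ / tracking error = 0.4750 / 2.5589 = 0.1856

0.19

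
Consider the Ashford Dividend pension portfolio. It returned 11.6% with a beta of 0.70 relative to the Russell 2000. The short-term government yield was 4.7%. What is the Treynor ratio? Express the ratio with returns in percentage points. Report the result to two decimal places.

Treynor = (Rp − Rf) / β = (11.6% − 4.7%) / 0.70 = 6.90 / 0.70 = 9.8571

9.86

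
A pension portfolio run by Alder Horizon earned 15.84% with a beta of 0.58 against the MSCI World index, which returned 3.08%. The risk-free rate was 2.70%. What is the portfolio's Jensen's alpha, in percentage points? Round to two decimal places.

12.92

CAPM expected return = Rf + β(Rm − Rf) = 2.70% + 0.58 × (3.08% − 2.70%) = 2.7 + 0.58 × 0.38 = 2.9204%
Jensen's α = Rp − E[R] = 15.84% − 2.9204% = 12.9196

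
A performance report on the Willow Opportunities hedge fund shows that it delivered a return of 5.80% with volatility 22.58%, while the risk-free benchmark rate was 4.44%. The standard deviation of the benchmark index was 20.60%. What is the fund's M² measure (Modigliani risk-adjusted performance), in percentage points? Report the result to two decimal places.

Sharpe = (Rp − Rf) / σp = (5.80% − 4.44%) / 22.58% = 0.0602
M² = Rf + Sharpe × σm = 4.44% + 0.0602 × 20.60% = 5.6801%

5.68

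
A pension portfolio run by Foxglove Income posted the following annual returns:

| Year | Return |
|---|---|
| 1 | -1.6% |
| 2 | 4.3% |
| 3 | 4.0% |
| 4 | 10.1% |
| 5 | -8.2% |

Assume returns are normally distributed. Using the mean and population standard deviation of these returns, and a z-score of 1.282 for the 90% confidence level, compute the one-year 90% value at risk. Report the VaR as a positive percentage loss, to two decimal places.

6.21

r̄ = (-1.6 + 4.3 + 4 + 10.1 − 8.2) / 5 = 1.7200%
Σ(r − r̄)² = 191.5080; population σ = √(191.5080/5) = 6.1888%
VaR = −(r̄ − z·σ) = −(1.7200 − 1.282 × 6.1888) = −(-6.2140) = 6.2140%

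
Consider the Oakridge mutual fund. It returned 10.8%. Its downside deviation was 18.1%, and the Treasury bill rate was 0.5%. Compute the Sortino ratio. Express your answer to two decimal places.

0.57

Sortino = (Rp − Rf) / σd = (10.8% − 0.5%) / 18.1% = 10.30% / 18.1% = 0.5691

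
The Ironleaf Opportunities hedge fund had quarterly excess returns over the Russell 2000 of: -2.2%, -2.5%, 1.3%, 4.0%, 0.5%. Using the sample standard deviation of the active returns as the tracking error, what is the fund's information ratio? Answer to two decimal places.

0.08

μ = (-2.2 − 2.5 + 1.3 + 4 + 0.5) / 5 = 0.2200%
Σ(r − μ)² = (-2.2 − 0.2200)² + (-2.5 − 0.2200)² + … = 28.7880
σ = √[28.7880 / 4] = 2.6827%
IR = μ / tracking error = 0.2200 / 2.6827 = 0.0820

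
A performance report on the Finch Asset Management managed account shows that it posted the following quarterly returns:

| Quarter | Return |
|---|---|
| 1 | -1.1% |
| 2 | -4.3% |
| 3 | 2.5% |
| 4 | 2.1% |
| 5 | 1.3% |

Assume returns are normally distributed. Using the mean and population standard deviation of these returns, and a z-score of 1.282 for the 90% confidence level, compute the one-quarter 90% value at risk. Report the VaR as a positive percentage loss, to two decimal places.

3.14

r̄ = (-1.1 − 4.3 + 2.5 + 2.1 + 1.3) / 5 = 0.50 / 5 = 0.1000%
Population σ = √[Σ(r − r̄)² / 5] = √[32.0000 / 5] = √6.4000 = 2.5298%
VaR = −(r̄ − z·σ) = −(0.1000 − 1.282 × 2.5298) = −(-3.1432) = 3.1432%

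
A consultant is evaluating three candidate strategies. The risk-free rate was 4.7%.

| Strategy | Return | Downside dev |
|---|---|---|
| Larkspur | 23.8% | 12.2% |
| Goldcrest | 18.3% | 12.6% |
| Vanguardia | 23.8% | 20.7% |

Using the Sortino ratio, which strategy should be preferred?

Larkspur

Larkspur: Sortino ratio = (23.8% − 4.7%) / 12.2% = 1.566
Goldcrest: Sortino ratio = (18.3% − 4.7%) / 12.6% = 1.079
Vanguardia: Sortino ratio = (23.8% − 4.7%) / 20.7% = 0.923
Highest: Larkspur (1.566).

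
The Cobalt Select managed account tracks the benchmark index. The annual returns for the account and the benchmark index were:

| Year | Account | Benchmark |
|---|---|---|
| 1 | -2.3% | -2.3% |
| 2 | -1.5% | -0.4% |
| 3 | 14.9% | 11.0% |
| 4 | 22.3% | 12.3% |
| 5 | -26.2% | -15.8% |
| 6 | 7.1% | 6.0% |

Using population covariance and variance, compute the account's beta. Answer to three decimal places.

r̄p = 2.3833%,  r̄m = 1.8000%
Cov = Σ(rp − r̄p)(rm − r̄m) / 6 = 145.8167
Var(rm) = Σ(rm − r̄m)² / 6 = 90.6567
β = Cov / Var = 145.8167 / 90.6567 = 1.6084

1.608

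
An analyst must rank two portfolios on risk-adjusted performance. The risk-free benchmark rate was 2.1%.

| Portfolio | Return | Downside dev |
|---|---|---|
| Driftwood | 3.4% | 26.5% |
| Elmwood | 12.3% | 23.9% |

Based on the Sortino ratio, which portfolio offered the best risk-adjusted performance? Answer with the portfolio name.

Elmwood

Driftwood: Sortino ratio = (3.4% − 2.1%) / 26.5% = 0.049
Elmwood: Sortino ratio = (12.3% − 2.1%) / 23.9% = 0.427
Highest: Elmwood (0.427).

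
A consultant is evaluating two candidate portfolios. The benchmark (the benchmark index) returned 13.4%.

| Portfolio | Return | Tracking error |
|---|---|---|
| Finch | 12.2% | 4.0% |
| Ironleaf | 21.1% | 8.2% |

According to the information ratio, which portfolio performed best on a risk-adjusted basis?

Finch: IR = (12.2% − 13.4%) / 4.0% = -0.300
Ironleaf: IR = (21.1% − 13.4%) / 8.2% = 0.939
Highest: Ironleaf (0.939).

Ironleaf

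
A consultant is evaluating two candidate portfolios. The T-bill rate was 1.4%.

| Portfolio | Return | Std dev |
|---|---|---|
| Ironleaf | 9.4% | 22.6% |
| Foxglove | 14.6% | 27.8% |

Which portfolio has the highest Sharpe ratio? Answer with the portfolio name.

Foxglove

Ironleaf: Sharpe ratio = (9.4% − 1.4%) / 22.6% = 0.354
Foxglove: Sharpe ratio = (14.6% − 1.4%) / 27.8% = 0.475
Highest: Foxglove (0.475).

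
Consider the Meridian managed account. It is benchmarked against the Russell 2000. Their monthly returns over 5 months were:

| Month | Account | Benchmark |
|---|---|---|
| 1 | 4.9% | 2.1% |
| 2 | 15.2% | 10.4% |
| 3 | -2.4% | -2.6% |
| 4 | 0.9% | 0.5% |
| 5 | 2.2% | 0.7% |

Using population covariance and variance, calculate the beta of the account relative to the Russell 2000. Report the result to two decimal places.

r̄p = 4.1600%,  r̄m = 2.2200%
Cov = Σ(rp − r̄p)(rm − r̄m) / 5 = 26.0848
Var(rm) = Σ(rm − r̄m)² / 5 = 19.0856
β = Cov / Var = 26.0848 / 19.0856 = 1.3667

1.37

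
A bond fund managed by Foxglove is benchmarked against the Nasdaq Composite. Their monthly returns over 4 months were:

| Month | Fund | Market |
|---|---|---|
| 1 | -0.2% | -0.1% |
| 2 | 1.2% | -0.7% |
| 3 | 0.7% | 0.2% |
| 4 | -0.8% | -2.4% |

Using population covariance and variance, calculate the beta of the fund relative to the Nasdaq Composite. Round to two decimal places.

r̄p = 0.2250%,  r̄m = -0.7500%
Cov = Σ(rp − r̄p)(rm − r̄m) / 4 = 0.4788
Var(rm) = Σ(rm − r̄m)² / 4 = 1.0125
β = Cov / Var = 0.4788 / 1.0125 = 0.4729

0.47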